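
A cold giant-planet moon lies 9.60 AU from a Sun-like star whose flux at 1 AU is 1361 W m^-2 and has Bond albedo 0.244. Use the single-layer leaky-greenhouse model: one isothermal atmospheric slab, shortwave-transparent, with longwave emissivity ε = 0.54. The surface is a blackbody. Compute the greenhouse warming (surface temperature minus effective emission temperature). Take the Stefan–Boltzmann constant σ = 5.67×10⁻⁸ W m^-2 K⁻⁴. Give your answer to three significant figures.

6.86 K

By the inverse-square law, S = 1361/9.60² = 14.77 W m^-2.
The planet radiates to space at T_e = [S(1−α)/(4σ)]^(1/4) = 83.76 K.
For a single slab of emissivity ε, T_s⁴ = 2T_e⁴/(2−ε); thus T_s = 83.76·(1.37)^(1/4) = 90.62 K.
The atmosphere warms the surface by 6.856 K.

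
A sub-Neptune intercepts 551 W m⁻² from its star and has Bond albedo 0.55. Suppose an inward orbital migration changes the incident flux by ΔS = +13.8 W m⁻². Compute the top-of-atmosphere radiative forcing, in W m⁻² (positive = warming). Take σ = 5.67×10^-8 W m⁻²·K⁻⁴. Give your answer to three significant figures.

1.55 W m⁻²

ΔF = Δ[S(1−α)]/4 = (1−0.55)·+13.8/4 = 1.552 W m⁻².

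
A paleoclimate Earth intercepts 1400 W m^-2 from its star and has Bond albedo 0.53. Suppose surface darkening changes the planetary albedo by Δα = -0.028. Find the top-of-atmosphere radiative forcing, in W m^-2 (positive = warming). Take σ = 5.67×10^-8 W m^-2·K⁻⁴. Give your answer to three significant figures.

9.80 W m^-2

TOA radiative forcing: ΔF = −S·Δα/4 = −1400·(-0.028)/4 = 9.800 W m^-2.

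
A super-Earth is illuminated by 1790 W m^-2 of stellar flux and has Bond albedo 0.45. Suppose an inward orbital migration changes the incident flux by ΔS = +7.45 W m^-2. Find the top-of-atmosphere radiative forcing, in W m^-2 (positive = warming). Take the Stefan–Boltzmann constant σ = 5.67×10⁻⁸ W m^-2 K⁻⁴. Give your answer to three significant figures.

1.02 W m^-2

ΔF = Δ[S(1−α)]/4 = (1−0.45)·+7.45/4 = 1.024 W m^-2.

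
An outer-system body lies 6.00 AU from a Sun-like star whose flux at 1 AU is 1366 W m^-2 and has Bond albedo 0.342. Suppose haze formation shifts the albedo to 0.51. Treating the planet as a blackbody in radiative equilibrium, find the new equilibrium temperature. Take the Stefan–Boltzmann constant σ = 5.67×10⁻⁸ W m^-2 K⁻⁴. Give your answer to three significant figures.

95.2 K

Irradiance scales as 1/d², so S = 1366 W m^-2 × (1/6.00)² = 37.94 W m^-2.
T₂ = [S(1−α₂)/(4σ)]^(1/4) = [37.94·0.49/(4σ)]^(1/4) = 95.15 K.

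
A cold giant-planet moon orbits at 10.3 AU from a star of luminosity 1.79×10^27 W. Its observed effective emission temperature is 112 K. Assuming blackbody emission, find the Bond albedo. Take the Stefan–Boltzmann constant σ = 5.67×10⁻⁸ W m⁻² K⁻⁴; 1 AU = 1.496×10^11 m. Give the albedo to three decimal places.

0.405

d = 10.3 × 1.496×10^11 m = 1.541×10^12 m.
Spreading L over a sphere of radius d: S = 1.79×10^27/(4π·1.54×10^12²) = 59.99 W m⁻².
Rearranging the radiative balance, α = 1 − 4σT⁴/S.
σT⁴ = 8.922 W m⁻², so 4σT⁴ = 35.69 W m⁻².
1−α = 35.69/59.99 = 0.5949, so α = 0.4051.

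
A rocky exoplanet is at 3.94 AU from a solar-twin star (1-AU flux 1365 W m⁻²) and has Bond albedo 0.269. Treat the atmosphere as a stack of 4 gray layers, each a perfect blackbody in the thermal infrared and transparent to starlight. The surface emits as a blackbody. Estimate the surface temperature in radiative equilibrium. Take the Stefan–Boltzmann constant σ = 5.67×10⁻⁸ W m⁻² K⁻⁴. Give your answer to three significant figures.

194 K

By the inverse-square law, S = 1365/3.94² = 87.93 W m⁻².
OLR = S(1−α)/4 = 16.07 W m⁻²; the top layer radiates at T_e = 129.7 K.
Layer-by-layer balance gives σT_s⁴ = (N+1)σT_e⁴, so T_s = 5^¼·129.7 = 194.0 K.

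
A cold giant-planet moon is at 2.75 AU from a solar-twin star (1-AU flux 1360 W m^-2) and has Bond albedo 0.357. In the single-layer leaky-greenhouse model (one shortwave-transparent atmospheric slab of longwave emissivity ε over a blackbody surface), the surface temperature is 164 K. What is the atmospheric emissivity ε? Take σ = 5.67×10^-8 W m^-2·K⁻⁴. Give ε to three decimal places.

Irradiance scales as 1/d², so S = 1360 W m^-2 × (1/2.75)² = 179.8 W m^-2.
First, T_e = [179.8·(1−0.357)/(4σ)]^(1/4) = 150.3 K.
Inverting T_s⁴ = 2T_e⁴/(2−ε): (T_e/T_s)⁴ = 0.7048, so ε = 2(1 − 0.7048) = 0.5904.

0.590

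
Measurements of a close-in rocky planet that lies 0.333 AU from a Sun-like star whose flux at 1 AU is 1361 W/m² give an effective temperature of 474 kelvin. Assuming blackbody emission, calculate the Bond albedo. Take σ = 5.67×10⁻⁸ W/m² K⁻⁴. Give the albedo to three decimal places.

0.067

Flux at the orbit: S = 1361/(0.333)² = 12270 W/m².
Rearranging the radiative balance, α = 1 − 4σT⁴/S.
σT⁴ = 2862 W/m², so 4σT⁴ = 11450 W/m².
1−α = 11450/12270 = 0.9328, so α = 0.0672.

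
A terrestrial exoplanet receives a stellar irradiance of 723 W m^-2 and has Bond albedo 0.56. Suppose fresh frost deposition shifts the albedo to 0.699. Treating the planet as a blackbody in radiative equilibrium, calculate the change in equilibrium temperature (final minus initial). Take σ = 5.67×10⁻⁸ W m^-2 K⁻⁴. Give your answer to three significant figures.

-17.5 K

With α = 0.56, T₁ = 193.5 K.
With α = 0.699, T₂ = 176.0 K.
Change: 176.0 − 193.5 = -17.52 K.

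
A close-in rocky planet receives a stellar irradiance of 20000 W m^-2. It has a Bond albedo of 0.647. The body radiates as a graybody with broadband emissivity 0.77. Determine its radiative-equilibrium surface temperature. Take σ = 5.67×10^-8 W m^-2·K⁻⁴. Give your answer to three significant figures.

The planet absorbs (1−α)S over its disc πR² and re-emits over 4πR², so the mean absorbed flux is (1−0.647)·20000/4 = 1765 W m^-2.
Equating to εσT⁴ with ε = 0.77: T = (1765/0.77σ)^(1/4) = 448.4 K.

448 K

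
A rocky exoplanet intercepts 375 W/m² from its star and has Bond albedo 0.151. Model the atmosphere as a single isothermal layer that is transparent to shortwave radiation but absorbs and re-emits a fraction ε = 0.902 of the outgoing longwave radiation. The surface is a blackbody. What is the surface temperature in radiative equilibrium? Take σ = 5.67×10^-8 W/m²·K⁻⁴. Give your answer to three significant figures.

225 K

Effective emission temperature (TOA balance): σT_e⁴ = S(1−α)/4 = 79.59 W/m² → T_e = 193.6 K.
Surface balance with a leaky layer gives σT_s⁴ = σT_e⁴·2/(2−ε), so T_s = T_e·[2/(2−0.902)]^(1/4) = 224.9 K.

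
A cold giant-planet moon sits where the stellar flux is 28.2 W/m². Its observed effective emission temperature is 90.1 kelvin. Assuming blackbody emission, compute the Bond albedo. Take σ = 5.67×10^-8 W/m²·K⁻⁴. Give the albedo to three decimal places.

0.470

Energy balance: S(1−α)/4 = σT⁴, so 1−α = 4σT⁴/S.
σT⁴ = 3.737 W/m², so 4σT⁴ = 14.95 W/m².
1−α = 14.95/28.20 = 0.5300, so α = 0.4700.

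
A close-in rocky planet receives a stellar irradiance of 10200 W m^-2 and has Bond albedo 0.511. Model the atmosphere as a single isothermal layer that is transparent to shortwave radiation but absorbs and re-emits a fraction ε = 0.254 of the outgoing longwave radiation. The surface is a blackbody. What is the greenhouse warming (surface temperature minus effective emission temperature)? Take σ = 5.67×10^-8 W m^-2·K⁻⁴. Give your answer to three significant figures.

At the top of the atmosphere, σT_e⁴ = S(1−α)/4 = 1247 W m^-2, giving T_e = 385.1 K.
For a single slab of emissivity ε, T_s⁴ = 2T_e⁴/(2−ε); thus T_s = 385.1·(1.145)^(1/4) = 398.4 K.
Greenhouse warming: T_s − T_e = 13.30 K.

13.3 kelvin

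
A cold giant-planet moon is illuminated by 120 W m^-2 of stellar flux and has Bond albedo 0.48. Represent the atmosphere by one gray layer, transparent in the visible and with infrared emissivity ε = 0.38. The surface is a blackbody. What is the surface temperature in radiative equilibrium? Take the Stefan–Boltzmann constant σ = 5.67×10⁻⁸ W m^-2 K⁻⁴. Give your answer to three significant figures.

136 K

Effective emission temperature (TOA balance): σT_e⁴ = S(1−α)/4 = 15.60 W m^-2 → T_e = 128.8 K.
The surface balance (absorbed SW + ε·downward IR = σT_s⁴) with T_a⁴ = T_s⁴/2 reduces to T_s = T_e·[2/(2−ε)]^¼ = 135.8 K.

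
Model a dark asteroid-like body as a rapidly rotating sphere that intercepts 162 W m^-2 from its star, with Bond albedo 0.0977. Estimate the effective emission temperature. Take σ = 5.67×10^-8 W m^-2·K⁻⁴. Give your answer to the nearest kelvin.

159 K

The planet absorbs (1−α)S over its disc πR² and re-emits over 4πR², so the mean absorbed flux is (1−0.0977)·162.0/4 = 36.54 W m^-2.
Set σT⁴ = 36.54 → T = (36.54/σ)^(1/4) = 159.3 K.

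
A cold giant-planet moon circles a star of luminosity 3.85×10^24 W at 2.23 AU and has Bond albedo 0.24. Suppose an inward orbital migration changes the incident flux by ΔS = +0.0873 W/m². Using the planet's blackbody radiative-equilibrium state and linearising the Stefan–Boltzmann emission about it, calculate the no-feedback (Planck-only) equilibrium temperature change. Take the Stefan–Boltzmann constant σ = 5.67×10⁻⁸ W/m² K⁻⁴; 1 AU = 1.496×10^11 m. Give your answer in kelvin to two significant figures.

0.44 K

Orbital distance: d = 2.23 AU = 3.336×10^11 m.
Spreading L over a sphere of radius d: S = 3.85×10^24/(4π·3.34×10^11²) = 2.753 W/m².
Reference equilibrium: T_e = [S(1−α)/(4σ)]^(1/4) = 55.11 K.
TOA radiative forcing: ΔF = (1−α)ΔS/4 = 0.76·(+0.0873)/4 = 0.01659 W/m².
Linearising σT⁴ gives d(σT⁴)/dT = 4σT_e³ = 0.03796 W/m² per K.
Hence the no-feedback warming is ΔF/(4σT_e³) = 0.437 K.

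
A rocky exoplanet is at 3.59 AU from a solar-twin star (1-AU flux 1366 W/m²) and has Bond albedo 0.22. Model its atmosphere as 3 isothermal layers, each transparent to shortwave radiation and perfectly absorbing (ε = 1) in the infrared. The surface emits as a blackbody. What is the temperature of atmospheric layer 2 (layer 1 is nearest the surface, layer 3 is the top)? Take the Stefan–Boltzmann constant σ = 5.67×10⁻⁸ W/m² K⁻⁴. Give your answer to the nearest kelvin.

Irradiance scales as 1/d², so S = 1366 W/m² × (1/3.59)² = 106.0 W/m².
OLR = S(1−α)/4 = 20.67 W/m²; the top layer radiates at T_e = 138.2 K.
The net upward flux σT_e⁴ is constant between every pair of levels, so T_k⁴ = (N+1−k)T_e⁴.
T_2 = (2)^(1/4)·138.2 = 164.3 K.

164 K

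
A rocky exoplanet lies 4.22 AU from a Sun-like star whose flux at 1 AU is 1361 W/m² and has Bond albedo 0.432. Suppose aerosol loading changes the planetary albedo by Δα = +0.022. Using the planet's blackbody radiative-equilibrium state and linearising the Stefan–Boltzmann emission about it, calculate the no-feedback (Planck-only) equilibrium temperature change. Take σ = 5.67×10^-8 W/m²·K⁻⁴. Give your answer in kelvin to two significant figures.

-1.1 K

Flux at the orbit: S = 1361/(4.22)² = 76.42 W/m².
Unperturbed T_e = [76.42·(1−0.432)/(4σ)]^¼ = 117.6 K.
ΔF = −(S/4)Δα = −(76.42/4)×(+0.022) = -0.4203 W/m².
Linearising σT⁴ gives d(σT⁴)/dT = 4σT_e³ = 0.3691 W/m² per K.
ΔT₀ = ΔF/λ_P = -0.4203/0.3691 = -1.14 K.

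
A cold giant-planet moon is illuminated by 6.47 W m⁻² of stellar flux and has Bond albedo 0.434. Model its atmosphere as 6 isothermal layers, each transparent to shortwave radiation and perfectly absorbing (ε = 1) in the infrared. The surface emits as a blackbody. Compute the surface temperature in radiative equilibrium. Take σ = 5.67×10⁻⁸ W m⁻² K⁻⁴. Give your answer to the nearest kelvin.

103 kelvin

The effective emission temperature is T_e = [S(1−α)/(4σ)]^¼ = 63.39 K.
With N = 6 opaque layers, T_s = (N+1)^(1/4)·T_e = 7^(1/4)·63.39 = 103.1 K.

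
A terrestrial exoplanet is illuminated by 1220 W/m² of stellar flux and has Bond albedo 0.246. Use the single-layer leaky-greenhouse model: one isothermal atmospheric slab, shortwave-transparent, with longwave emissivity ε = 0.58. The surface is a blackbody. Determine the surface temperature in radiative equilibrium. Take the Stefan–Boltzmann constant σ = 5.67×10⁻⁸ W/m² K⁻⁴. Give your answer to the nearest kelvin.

Effective emission temperature (TOA balance): σT_e⁴ = S(1−α)/4 = 230.0 W/m² → T_e = 252.4 K.
For a single slab of emissivity ε, T_s⁴ = 2T_e⁴/(2−ε); thus T_s = 252.4·(1.408)^(1/4) = 274.9 K.

275 kelvin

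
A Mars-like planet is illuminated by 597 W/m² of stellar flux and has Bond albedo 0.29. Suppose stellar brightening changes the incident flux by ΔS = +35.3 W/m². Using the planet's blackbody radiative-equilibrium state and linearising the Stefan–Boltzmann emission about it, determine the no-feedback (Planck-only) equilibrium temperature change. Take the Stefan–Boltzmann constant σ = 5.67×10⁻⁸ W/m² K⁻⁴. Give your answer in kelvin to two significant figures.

Reference equilibrium: T_e = [S(1−α)/(4σ)]^(1/4) = 207.9 K.
TOA radiative forcing: ΔF = (1−α)ΔS/4 = 0.71·(+35.3)/4 = 6.266 W/m².
Linearising σT⁴ gives d(σT⁴)/dT = 4σT_e³ = 2.039 W/m² per K.
ΔT₀ = ΔF/λ_P = 6.266/2.039 = 3.07 K.

3.1 K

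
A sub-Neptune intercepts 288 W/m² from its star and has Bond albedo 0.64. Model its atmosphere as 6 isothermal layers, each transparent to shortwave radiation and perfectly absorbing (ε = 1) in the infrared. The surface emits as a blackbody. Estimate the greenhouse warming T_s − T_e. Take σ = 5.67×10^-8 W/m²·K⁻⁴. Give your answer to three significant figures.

91.6 kelvin

Top-of-atmosphere balance: σT_e⁴ = S(1−α)/4 = 25.92 W/m² → T_e = 146.2 K.
T_s = (N+1)^(1/4)·T_e = 237.8 K.
Warming: T_s − T_e = 91.62 K.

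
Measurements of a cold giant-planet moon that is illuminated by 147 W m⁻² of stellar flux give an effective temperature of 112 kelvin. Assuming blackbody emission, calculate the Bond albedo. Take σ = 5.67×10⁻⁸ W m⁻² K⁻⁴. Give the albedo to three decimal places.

From σT⁴ = S(1−α)/4 we invert for α: 1−α = 4σT⁴/S.
4σT⁴ = 4·5.67×10⁻⁸·(112)⁴ = 35.69 W m⁻².
Hence α = 1 − 35.69/147.0 = 0.7572.

0.757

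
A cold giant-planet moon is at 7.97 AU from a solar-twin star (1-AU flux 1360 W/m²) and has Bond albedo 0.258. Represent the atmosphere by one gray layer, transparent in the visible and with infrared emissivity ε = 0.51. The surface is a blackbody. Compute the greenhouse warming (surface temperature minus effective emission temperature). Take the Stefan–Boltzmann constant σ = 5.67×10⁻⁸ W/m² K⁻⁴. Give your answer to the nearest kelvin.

7 kelvin

Irradiance scales as 1/d², so S = 1360 W/m² × (1/7.97)² = 21.41 W/m².
At the top of the atmosphere, σT_e⁴ = S(1−α)/4 = 3.972 W/m², giving T_e = 91.48 K.
For a single slab of emissivity ε, T_s⁴ = 2T_e⁴/(2−ε); thus T_s = 91.48·(1.342)^(1/4) = 98.47 K.
T_s − T_e = 98.47 − 91.48 = 6.986 K.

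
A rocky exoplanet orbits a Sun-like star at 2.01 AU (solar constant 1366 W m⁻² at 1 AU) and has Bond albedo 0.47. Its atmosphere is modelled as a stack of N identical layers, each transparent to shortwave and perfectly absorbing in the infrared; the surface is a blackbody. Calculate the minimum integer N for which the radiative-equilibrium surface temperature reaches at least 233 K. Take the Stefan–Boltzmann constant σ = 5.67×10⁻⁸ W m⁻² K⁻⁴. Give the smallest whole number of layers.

3

Flux at the orbit: S = 1366/(2.01)² = 338.1 W m⁻².
OLR = S(1−α)/4 = 44.80 W m⁻²; the top layer radiates at T_e = 167.7 K.
Since T_s⁴ = (N+1)T_e⁴, we need N ≥ (T_s/T_e)⁴ − 1 = 2.730.
So N ≥ 2.730; the smallest integer is N = 3.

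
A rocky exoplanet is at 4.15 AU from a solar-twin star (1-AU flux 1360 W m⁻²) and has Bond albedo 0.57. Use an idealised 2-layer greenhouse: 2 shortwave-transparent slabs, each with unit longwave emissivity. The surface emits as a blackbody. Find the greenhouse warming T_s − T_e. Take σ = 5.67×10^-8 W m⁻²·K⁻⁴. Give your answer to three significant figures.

Irradiance scales as 1/d², so S = 1360 W m⁻² × (1/4.15)² = 78.97 W m⁻².
Top-of-atmosphere balance: σT_e⁴ = S(1−α)/4 = 8.489 W m⁻² → T_e = 110.6 K.
Surface: T_s = (3)^¼·T_e = 145.6 K.
Warming: T_s − T_e = 34.96 K.

35.0 kelvin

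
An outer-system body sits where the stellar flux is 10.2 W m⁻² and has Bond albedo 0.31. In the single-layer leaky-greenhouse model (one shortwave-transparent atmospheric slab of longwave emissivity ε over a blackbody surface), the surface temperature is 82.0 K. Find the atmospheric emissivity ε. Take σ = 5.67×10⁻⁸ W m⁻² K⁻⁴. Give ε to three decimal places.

0.627

First, T_e = [10.20·(1−0.31)/(4σ)]^(1/4) = 74.64 K.
T_s⁴ = T_e⁴·2/(2−ε) → ε = 2 − 2(T_e/T_s)⁴ = 2 − 2·(74.64/82.0)⁴ = 0.6273.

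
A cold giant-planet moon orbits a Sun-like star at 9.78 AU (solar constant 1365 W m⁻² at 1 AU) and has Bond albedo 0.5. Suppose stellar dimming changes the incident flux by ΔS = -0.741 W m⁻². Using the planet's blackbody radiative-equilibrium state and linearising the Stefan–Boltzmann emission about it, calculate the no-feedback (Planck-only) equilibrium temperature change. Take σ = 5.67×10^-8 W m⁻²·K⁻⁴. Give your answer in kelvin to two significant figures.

-0.97 K

Irradiance scales as 1/d², so S = 1365 W m⁻² × (1/9.78)² = 14.27 W m⁻².
Unperturbed T_e = [14.27·(1−0.5)/(4σ)]^¼ = 74.89 K.
ΔF = Δ[S(1−α)]/4 = (1−0.5)·-0.741/4 = -0.09262 W m⁻².
Linearising σT⁴ gives d(σT⁴)/dT = 4σT_e³ = 0.09528 W m⁻² per K.
So ΔT₀ = -0.09262/0.09528 = -0.972 K.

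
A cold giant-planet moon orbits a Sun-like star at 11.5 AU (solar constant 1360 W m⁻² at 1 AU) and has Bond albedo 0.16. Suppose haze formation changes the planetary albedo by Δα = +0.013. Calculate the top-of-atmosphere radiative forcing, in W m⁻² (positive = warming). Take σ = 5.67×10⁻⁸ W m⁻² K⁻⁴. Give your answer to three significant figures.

-0.0334 W m⁻²

Irradiance scales as 1/d², so S = 1360 W m⁻² × (1/11.5)² = 10.28 W m⁻².
The change in absorbed flux is Δ[S(1−α)/4] = −SΔα/4 = -0.03342 W m⁻².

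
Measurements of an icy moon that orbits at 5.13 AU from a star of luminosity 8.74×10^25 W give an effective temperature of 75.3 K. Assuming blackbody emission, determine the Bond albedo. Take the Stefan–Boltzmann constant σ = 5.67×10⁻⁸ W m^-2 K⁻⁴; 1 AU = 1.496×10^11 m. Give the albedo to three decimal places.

d = 5.13 × 1.496×10^11 m = 7.674×10^11 m.
S = L/(4πd²) = 11.81 W m^-2.
From σT⁴ = S(1−α)/4 we invert for α: 1−α = 4σT⁴/S.
σT⁴ = 1.823 W m^-2, so 4σT⁴ = 7.292 W m^-2.
Hence α = 1 − 7.292/11.81 = 0.3825.

0.383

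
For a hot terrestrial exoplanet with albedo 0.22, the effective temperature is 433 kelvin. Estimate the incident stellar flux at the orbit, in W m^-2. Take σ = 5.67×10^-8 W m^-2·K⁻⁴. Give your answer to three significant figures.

Invert the energy balance for S: S = 4σT⁴/(1−α).
σT⁴ = 5.67×10⁻⁸·(433)⁴ = 1993 W m^-2.
So S = 4×1993/(1−0.22) = 10220 W m^-2.

10200 W m^-2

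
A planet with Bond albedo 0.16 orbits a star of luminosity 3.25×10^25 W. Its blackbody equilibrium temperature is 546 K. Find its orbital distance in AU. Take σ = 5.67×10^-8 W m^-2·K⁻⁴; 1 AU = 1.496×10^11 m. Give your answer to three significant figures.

0.0694 AU

Required flux: S = 4σT⁴/(1−α) = 24000 W m^-2.
S = L/(4πd²) → d = √(L/4πS) = √(3.25×10^25/(4π·24000)) = 1.038×10^10 m = 0.06940 AU.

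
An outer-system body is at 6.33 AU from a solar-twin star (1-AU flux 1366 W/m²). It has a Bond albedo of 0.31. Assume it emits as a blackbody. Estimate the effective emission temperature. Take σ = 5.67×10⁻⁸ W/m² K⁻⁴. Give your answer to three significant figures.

Flux at the orbit: S = 1366/(6.33)² = 34.09 W/m².
The planet absorbs (1−α)S over its disc πR² and re-emits over 4πR², so the mean absorbed flux is (1−0.31)·34.09/4 = 5.881 W/m².
Set σT⁴ = 5.881 → T = (5.881/σ)^(1/4) = 100.9 K.

101 K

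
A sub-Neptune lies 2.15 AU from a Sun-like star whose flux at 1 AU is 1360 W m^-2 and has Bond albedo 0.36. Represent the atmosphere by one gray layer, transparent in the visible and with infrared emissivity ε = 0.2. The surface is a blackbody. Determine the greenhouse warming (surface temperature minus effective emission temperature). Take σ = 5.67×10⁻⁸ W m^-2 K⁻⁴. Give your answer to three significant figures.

By the inverse-square law, S = 1360/2.15² = 294.2 W m^-2.
The planet radiates to space at T_e = [S(1−α)/(4σ)]^(1/4) = 169.7 K.
The surface balance (absorbed SW + ε·downward IR = σT_s⁴) with T_a⁴ = T_s⁴/2 reduces to T_s = T_e·[2/(2−ε)]^¼ = 174.3 K.
T_s − T_e = 174.3 − 169.7 = 4.531 K.

4.53 K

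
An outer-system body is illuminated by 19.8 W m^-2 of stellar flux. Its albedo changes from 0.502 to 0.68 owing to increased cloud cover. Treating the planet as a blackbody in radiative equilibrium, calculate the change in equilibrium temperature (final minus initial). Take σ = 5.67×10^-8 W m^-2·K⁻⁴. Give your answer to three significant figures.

Initial: T₁ = [S(1−0.502)/(4σ)]^(1/4) = 81.20 K.
With α = 0.68, T₂ = 72.70 K.
Change: 72.70 − 81.20 = -8.500 K.

-8.50 K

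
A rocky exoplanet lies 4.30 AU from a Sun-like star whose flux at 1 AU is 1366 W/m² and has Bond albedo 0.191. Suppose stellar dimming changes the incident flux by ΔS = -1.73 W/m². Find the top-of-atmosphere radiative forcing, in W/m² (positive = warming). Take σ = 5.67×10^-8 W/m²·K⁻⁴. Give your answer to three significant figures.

-0.350 W/m²

Irradiance scales as 1/d², so S = 1366 W/m² × (1/4.30)² = 73.88 W/m².
ΔF = Δ[S(1−α)]/4 = (1−0.191)·-1.73/4 = -0.3499 W/m².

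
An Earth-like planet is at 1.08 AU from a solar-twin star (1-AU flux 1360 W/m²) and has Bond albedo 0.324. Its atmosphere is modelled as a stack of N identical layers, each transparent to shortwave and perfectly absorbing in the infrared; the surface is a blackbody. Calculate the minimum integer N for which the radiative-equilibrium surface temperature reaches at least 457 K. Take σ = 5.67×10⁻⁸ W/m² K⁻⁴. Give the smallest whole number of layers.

12

By the inverse-square law, S = 1360/1.08² = 1166 W/m².
OLR = S(1−α)/4 = 197.1 W/m²; the top layer radiates at T_e = 242.8 K.
T_s = (N+1)^(1/4)·T_e ≥ 457 K requires N+1 ≥ (T_s/T_e)⁴ = (457/242.8)⁴ = 12.551.
The minimum whole number is N = 12.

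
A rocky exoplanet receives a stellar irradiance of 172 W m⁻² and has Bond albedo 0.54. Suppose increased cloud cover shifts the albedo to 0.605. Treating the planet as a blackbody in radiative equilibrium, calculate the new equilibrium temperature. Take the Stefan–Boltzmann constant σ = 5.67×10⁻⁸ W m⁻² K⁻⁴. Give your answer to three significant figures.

With the new albedo, S(1−α₂)/4 = 16.98 W m⁻², so T₂ = 131.6 K.

132 kelvin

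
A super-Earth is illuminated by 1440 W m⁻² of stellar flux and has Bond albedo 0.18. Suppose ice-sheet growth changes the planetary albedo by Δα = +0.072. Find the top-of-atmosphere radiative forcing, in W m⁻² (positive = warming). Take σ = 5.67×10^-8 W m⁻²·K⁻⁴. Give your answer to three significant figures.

-25.9 W m⁻²

The change in absorbed flux is Δ[S(1−α)/4] = −SΔα/4 = -25.92 W m⁻².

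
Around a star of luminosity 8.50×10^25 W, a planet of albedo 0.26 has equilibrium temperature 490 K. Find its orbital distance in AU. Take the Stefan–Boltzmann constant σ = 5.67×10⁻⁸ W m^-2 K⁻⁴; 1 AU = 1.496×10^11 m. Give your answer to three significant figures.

0.131 AU

The flux needed for this T is 4σT⁴/(1−0.26) = 17670 W m^-2.
Then d = [L/(4πS)]^(1/2) = 1.957×10^10 m, i.e. 0.1308 AU.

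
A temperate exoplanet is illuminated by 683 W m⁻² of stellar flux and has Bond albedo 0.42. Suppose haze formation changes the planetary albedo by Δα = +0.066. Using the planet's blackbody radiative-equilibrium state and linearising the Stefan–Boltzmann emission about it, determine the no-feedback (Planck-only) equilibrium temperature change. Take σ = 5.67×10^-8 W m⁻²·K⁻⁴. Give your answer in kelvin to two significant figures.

-5.8 K

Unperturbed T_e = [683.0·(1−0.42)/(4σ)]^¼ = 204.4 K.
TOA radiative forcing: ΔF = −S·Δα/4 = −683.0·(+0.066)/4 = -11.27 W m⁻².
Planck response: λ_P = 4σT_e³ = 4·5.67×10⁻⁸·(204.4)³ = 1.938 W m⁻²/K.
ΔT₀ = ΔF/λ_P = -11.27/1.938 = -5.82 K.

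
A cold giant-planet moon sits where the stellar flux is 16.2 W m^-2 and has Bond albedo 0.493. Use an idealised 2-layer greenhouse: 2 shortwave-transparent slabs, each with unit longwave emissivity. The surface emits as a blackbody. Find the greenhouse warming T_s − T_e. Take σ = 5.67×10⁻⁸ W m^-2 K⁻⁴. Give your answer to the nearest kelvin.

25 K

OLR = S(1−α)/4 = 2.053 W m^-2; the top layer radiates at T_e = 77.57 K.
T_s = (N+1)^(1/4)·T_e = 102.1 K.
Warming: T_s − T_e = 24.52 K.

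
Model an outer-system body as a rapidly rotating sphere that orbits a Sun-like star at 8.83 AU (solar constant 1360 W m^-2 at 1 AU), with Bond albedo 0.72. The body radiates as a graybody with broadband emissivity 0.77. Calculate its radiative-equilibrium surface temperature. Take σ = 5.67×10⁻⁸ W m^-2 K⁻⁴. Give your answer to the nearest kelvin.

73 K

Irradiance scales as 1/d², so S = 1360 W m^-2 × (1/8.83)² = 17.44 W m^-2.
Averaging over the sphere, the absorbed flux is S(1−α)/4 = 1.221 W m^-2.
Equating to εσT⁴ with ε = 0.77: T = (1.221/0.77σ)^(1/4) = 72.72 K.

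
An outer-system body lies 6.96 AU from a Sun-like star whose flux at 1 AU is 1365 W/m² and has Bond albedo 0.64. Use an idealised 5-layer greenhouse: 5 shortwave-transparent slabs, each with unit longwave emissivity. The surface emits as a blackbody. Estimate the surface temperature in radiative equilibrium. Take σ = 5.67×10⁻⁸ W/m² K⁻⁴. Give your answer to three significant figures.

Flux at the orbit: S = 1365/(6.96)² = 28.18 W/m².
The effective emission temperature is T_e = [S(1−α)/(4σ)]^¼ = 81.78 K.
With N = 5 opaque layers, T_s = (N+1)^(1/4)·T_e = 6^(1/4)·81.78 = 128.0 K.

128 K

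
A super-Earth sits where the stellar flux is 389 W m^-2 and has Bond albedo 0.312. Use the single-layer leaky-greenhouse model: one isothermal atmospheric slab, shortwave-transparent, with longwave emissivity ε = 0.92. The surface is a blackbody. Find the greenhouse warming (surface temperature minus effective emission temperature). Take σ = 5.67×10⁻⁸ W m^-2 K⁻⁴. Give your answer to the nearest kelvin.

The planet radiates to space at T_e = [S(1−α)/(4σ)]^(1/4) = 185.3 K.
Surface balance with a leaky layer gives σT_s⁴ = σT_e⁴·2/(2−ε), so T_s = T_e·[2/(2−0.92)]^(1/4) = 216.2 K.
Greenhouse warming: T_s − T_e = 30.87 K.

31 K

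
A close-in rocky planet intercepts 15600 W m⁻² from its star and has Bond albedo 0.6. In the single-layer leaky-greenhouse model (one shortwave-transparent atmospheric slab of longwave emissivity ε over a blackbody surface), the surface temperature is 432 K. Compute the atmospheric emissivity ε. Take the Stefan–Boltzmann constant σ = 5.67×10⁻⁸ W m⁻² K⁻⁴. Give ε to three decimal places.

0.420

Effective temperature: T_e = [S(1−α)/(4σ)]^(1/4) = 407.3 K.
Inverting T_s⁴ = 2T_e⁴/(2−ε): (T_e/T_s)⁴ = 0.7900, so ε = 2(1 − 0.7900) = 0.4201.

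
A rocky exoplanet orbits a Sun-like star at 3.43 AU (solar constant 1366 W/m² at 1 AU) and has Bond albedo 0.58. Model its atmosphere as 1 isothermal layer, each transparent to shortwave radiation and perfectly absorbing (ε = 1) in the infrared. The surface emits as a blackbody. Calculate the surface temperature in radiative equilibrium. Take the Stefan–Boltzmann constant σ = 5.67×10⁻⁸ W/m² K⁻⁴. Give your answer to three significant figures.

By the inverse-square law, S = 1366/3.43² = 116.1 W/m².
OLR = S(1−α)/4 = 12.19 W/m²; the top layer radiates at T_e = 121.1 K.
With N = 1 opaque layers, T_s = (N+1)^(1/4)·T_e = 2^(1/4)·121.1 = 144.0 K.

144 K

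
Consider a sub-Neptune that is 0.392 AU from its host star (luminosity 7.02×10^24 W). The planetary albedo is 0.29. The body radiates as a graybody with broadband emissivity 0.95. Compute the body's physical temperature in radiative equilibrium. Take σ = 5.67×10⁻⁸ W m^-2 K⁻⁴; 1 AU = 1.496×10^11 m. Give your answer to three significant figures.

Orbital distance: d = 0.392 AU = 5.864×10^10 m.
Flux at the orbit: S = L/(4πd²) = 7.02×10^24/(4π·(5.86×10^10)²) = 162.4 W m^-2.
Averaging over the sphere, the absorbed flux is S(1−α)/4 = 28.83 W m^-2.
Radiative balance εσT⁴ = 28.83 gives T = [28.83/(0.95·σ)]^(1/4) = 152.1 K.

152 K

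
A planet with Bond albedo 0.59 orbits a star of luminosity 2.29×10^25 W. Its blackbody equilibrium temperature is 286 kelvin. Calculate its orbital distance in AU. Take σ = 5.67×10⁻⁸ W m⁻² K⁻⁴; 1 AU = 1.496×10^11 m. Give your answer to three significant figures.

The flux needed for this T is 4σT⁴/(1−0.59) = 3701 W m⁻².
Then d = [L/(4πS)]^(1/2) = 2.219×10^10 m, i.e. 0.1483 AU.

0.148 AU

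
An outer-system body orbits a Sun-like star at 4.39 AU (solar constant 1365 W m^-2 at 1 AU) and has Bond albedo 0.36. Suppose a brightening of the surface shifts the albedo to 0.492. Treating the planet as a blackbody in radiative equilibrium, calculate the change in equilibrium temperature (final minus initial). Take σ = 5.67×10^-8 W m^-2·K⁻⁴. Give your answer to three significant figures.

Irradiance scales as 1/d², so S = 1365 W m^-2 × (1/4.39)² = 70.83 W m^-2.
Initial: T₁ = [S(1−0.36)/(4σ)]^(1/4) = 118.9 K.
Final:   T₂ = [S(1−0.492)/(4σ)]^(1/4) = 112.2 K.
Change: 112.2 − 118.9 = -6.672 K.

-6.67 K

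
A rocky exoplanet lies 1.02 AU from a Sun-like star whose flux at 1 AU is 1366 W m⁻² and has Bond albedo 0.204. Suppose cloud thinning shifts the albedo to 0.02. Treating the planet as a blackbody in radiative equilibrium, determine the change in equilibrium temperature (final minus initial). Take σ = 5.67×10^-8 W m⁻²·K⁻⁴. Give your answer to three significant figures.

Irradiance scales as 1/d², so S = 1366 W m⁻² × (1/1.02)² = 1313 W m⁻².
Initial: T₁ = [S(1−0.204)/(4σ)]^(1/4) = 260.5 K.
With α = 0.02, T₂ = 274.4 K.
Change: 274.4 − 260.5 = 13.90 K.

13.9 K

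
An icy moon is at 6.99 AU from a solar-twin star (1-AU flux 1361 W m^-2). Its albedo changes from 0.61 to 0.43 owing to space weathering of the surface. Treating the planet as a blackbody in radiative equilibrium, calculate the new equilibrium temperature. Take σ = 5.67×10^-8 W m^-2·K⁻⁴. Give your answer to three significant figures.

91.5 K

Flux at the orbit: S = 1361/(6.99)² = 27.86 W m^-2.
With the new albedo, S(1−α₂)/4 = 3.969 W m^-2, so T₂ = 91.47 K.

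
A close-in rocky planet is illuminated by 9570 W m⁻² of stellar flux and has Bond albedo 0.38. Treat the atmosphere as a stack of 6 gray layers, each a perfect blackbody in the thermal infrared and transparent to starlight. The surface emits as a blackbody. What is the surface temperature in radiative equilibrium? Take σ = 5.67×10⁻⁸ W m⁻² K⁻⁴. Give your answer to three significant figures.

The effective emission temperature is T_e = [S(1−α)/(4σ)]^¼ = 402.2 K.
For an N-layer opaque stack, T_s⁴ = (N+1)T_e⁴, hence T_s = (7)^(1/4)×402.2 K = 654.2 K.

654 K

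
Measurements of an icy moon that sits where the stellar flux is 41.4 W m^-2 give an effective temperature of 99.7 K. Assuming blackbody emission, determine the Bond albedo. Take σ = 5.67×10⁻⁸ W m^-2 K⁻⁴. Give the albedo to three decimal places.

Energy balance: S(1−α)/4 = σT⁴, so 1−α = 4σT⁴/S.
4σT⁴ = 4·5.67×10⁻⁸·(99.7)⁴ = 22.41 W m^-2.
Hence α = 1 − 22.41/41.40 = 0.4587.

0.459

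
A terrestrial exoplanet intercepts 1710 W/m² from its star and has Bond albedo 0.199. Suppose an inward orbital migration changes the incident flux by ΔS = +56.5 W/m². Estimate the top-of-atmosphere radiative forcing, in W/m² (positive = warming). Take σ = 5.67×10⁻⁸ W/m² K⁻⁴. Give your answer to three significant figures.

11.3 W/m²

Only a fraction (1−α) is absorbed and it's spread over 4πR², so ΔF = (1−α)ΔS/4 = 11.31 W/m².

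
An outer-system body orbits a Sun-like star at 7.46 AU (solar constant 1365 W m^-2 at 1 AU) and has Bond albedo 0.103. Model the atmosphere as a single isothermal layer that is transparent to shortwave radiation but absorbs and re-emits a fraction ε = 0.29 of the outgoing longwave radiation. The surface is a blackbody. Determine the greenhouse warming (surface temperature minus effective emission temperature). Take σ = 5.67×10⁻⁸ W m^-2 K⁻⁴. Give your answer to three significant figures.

Flux at the orbit: S = 1365/(7.46)² = 24.53 W m^-2.
At the top of the atmosphere, σT_e⁴ = S(1−α)/4 = 5.500 W m^-2, giving T_e = 99.24 K.
The surface balance (absorbed SW + ε·downward IR = σT_s⁴) with T_a⁴ = T_s⁴/2 reduces to T_s = T_e·[2/(2−ε)]^¼ = 103.2 K.
The atmosphere warms the surface by 3.964 K.

3.96 kelvin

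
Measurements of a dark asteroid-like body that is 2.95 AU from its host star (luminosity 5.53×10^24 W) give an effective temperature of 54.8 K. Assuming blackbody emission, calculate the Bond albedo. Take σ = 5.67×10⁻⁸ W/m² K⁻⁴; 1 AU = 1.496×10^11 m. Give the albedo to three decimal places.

d = 2.95 × 1.496×10^11 m = 4.413×10^11 m.
S = L/(4πd²) = 2.259 W/m².
Rearranging the radiative balance, α = 1 − 4σT⁴/S.
σT⁴ = 0.5113 W/m², so 4σT⁴ = 2.045 W/m².
Hence α = 1 − 2.045/2.259 = 0.0948.

0.095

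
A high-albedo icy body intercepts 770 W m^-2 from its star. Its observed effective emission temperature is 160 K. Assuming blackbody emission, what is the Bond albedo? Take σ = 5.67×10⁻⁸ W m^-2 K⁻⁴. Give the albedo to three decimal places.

Rearranging the radiative balance, α = 1 − 4σT⁴/S.
σT⁴ = 37.16 W m^-2, so 4σT⁴ = 148.6 W m^-2.
1−α = 148.6/770.0 = 0.1930, so α = 0.8070.

0.807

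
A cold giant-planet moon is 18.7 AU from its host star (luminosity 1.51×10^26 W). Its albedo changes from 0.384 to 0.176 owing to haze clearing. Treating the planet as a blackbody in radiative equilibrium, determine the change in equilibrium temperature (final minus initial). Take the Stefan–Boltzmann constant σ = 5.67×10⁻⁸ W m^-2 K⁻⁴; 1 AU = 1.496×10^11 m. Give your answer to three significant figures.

3.41 K

Orbital distance: d = 18.7 AU = 2.798×10^12 m.
S = L/(4πd²) = 1.535 W m^-2.
Initial: T₁ = [S(1−0.384)/(4σ)]^(1/4) = 45.19 K.
With α = 0.176, T₂ = 48.60 K.
ΔT = T₂ − T₁ = 3.409 K.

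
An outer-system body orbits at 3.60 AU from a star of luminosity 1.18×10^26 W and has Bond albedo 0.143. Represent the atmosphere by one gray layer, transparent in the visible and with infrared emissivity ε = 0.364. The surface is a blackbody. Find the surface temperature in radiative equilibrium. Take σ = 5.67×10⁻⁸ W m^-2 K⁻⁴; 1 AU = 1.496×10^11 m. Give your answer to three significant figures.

Orbital distance: d = 3.60 AU = 5.386×10^11 m.
S = L/(4πd²) = 32.37 W m^-2.
Effective emission temperature (TOA balance): σT_e⁴ = S(1−α)/4 = 6.936 W m^-2 → T_e = 105.2 K.
For a single slab of emissivity ε, T_s⁴ = 2T_e⁴/(2−ε); thus T_s = 105.2·(1.222)^(1/4) = 110.6 K.

111 kelvin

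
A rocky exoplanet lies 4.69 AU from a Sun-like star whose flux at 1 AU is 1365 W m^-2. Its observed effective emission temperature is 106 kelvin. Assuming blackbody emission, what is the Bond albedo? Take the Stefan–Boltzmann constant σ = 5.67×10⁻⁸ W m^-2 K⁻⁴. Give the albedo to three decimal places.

0.539

By the inverse-square law, S = 1365/4.69² = 62.06 W m^-2.
Energy balance: S(1−α)/4 = σT⁴, so 1−α = 4σT⁴/S.
4σT⁴ = 4·5.67×10⁻⁸·(106)⁴ = 28.63 W m^-2.
Hence α = 1 − 28.63/62.06 = 0.5386.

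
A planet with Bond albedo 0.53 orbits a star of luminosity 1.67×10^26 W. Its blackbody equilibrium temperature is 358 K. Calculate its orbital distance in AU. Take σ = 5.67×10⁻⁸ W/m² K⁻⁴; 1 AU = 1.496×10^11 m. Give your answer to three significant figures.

The flux needed for this T is 4σT⁴/(1−0.53) = 7926 W/m².
From L = 4πd²S, d = √(1.67×10^26/(4π·7926)) = 4.095×10^10 m = 0.2737 AU.

0.274 AU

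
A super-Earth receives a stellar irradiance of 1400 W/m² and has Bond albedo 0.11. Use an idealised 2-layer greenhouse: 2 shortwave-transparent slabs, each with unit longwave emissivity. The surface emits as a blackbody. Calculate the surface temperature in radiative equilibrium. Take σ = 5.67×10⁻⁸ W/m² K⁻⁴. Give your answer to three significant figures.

358 K

OLR = S(1−α)/4 = 311.5 W/m²; the top layer radiates at T_e = 272.3 K.
Layer-by-layer balance gives σT_s⁴ = (N+1)σT_e⁴, so T_s = 3^¼·272.3 = 358.3 K.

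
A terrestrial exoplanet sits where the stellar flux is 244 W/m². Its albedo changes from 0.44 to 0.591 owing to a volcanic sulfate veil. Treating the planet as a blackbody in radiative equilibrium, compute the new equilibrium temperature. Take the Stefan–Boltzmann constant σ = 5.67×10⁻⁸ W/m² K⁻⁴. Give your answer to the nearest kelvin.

New equilibrium: T₂ = [(1−0.591)·244.0/(4σ)]^(1/4) = 144.8 K.

145 kelvin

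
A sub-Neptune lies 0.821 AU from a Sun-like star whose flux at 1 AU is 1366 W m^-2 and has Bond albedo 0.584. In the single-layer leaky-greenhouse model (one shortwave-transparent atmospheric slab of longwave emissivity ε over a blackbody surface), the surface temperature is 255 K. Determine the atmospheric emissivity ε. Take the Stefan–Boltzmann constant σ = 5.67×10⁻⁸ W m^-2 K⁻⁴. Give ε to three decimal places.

0.242

Flux at the orbit: S = 1366/(0.821)² = 2027 W m^-2.
Effective temperature: T_e = [S(1−α)/(4σ)]^(1/4) = 246.9 K.
T_s⁴ = T_e⁴·2/(2−ε) → ε = 2 − 2(T_e/T_s)⁴ = 2 − 2·(246.9/255)⁴ = 0.2417.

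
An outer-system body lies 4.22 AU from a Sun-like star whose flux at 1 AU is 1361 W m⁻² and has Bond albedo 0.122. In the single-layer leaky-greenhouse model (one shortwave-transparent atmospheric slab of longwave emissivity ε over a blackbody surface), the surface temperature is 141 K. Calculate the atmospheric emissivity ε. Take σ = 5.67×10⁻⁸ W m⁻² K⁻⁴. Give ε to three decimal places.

Irradiance scales as 1/d², so S = 1361 W m⁻² × (1/4.22)² = 76.42 W m⁻².
TOA balance gives T_e = 131.2 K.
Inverting T_s⁴ = 2T_e⁴/(2−ε): (T_e/T_s)⁴ = 0.7485, so ε = 2(1 − 0.7485) = 0.5029.

0.503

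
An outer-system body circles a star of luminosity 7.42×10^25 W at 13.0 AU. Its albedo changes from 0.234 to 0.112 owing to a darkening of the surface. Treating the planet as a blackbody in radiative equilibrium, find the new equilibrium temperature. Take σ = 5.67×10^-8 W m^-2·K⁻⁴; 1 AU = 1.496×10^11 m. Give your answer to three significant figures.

d = 13.0 × 1.496×10^11 m = 1.945×10^12 m.
S = L/(4πd²) = 1.561 W m^-2.
T₂ = [S(1−α₂)/(4σ)]^(1/4) = [1.561·0.888/(4σ)]^(1/4) = 49.72 K.

49.7 K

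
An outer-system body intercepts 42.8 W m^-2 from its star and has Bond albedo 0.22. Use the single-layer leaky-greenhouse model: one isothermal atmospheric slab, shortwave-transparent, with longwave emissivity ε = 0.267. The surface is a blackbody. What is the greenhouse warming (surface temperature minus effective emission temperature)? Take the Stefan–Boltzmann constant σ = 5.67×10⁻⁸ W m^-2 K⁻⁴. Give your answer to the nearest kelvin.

4 K

The planet radiates to space at T_e = [S(1−α)/(4σ)]^(1/4) = 110.1 K.
The surface balance (absorbed SW + ε·downward IR = σT_s⁴) with T_a⁴ = T_s⁴/2 reduces to T_s = T_e·[2/(2−ε)]^¼ = 114.2 K.
T_s − T_e = 114.2 − 110.1 = 4.017 K.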